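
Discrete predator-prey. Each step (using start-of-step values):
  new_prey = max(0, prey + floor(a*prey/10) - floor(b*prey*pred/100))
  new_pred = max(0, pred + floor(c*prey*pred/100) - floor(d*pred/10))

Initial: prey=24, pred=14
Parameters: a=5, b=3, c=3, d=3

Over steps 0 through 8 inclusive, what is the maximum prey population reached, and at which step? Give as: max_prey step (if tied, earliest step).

Step 1: prey: 24+12-10=26; pred: 14+10-4=20
Step 2: prey: 26+13-15=24; pred: 20+15-6=29
Step 3: prey: 24+12-20=16; pred: 29+20-8=41
Step 4: prey: 16+8-19=5; pred: 41+19-12=48
Step 5: prey: 5+2-7=0; pred: 48+7-14=41
Step 6: prey: 0+0-0=0; pred: 41+0-12=29
Step 7: prey: 0+0-0=0; pred: 29+0-8=21
Step 8: prey: 0+0-0=0; pred: 21+0-6=15
Max prey = 26 at step 1

Answer: 26 1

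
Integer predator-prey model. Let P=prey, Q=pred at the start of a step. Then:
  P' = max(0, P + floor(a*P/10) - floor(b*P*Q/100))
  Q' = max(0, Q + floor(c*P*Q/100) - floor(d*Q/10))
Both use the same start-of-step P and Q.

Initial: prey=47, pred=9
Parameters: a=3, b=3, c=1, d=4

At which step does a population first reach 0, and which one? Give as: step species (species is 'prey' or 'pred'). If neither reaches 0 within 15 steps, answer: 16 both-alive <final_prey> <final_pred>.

Answer: 16 both-alive 49 10

Derivation:
Step 1: prey: 47+14-12=49; pred: 9+4-3=10
Step 2: prey: 49+14-14=49; pred: 10+4-4=10
Steps 3-15: state stable at prey=49, pred=10 (no change)
No extinction within 15 steps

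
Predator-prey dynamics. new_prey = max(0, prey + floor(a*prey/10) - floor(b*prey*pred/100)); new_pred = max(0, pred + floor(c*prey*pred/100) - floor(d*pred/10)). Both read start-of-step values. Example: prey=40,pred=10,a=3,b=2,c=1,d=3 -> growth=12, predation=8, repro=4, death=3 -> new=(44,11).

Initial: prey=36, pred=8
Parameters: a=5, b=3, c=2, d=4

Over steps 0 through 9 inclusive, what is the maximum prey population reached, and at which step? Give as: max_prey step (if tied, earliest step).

Answer: 59 3

Derivation:
Step 1: prey: 36+18-8=46; pred: 8+5-3=10
Step 2: prey: 46+23-13=56; pred: 10+9-4=15
Step 3: prey: 56+28-25=59; pred: 15+16-6=25
Step 4: prey: 59+29-44=44; pred: 25+29-10=44
Step 5: prey: 44+22-58=8; pred: 44+38-17=65
Step 6: prey: 8+4-15=0; pred: 65+10-26=49
Step 7: prey: 0+0-0=0; pred: 49+0-19=30
Step 8: prey: 0+0-0=0; pred: 30+0-12=18
Step 9: prey: 0+0-0=0; pred: 18+0-7=11
Max prey = 59 at step 3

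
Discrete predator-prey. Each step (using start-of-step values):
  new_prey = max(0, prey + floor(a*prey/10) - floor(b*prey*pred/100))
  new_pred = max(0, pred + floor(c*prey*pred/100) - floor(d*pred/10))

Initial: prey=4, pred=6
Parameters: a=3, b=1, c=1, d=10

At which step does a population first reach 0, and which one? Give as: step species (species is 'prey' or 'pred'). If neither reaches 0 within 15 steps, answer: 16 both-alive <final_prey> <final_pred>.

Step 1: prey: 4+1-0=5; pred: 6+0-6=0
First extinction: pred at step 1

Answer: 1 pred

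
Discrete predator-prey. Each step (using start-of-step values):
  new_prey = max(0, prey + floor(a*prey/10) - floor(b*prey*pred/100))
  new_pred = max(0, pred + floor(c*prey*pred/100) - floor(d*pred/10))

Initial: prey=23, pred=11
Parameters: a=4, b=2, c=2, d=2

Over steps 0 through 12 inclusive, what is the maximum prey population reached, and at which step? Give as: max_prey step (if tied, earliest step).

Answer: 31 3

Derivation:
Step 1: prey: 23+9-5=27; pred: 11+5-2=14
Step 2: prey: 27+10-7=30; pred: 14+7-2=19
Step 3: prey: 30+12-11=31; pred: 19+11-3=27
Step 4: prey: 31+12-16=27; pred: 27+16-5=38
Step 5: prey: 27+10-20=17; pred: 38+20-7=51
Step 6: prey: 17+6-17=6; pred: 51+17-10=58
Step 7: prey: 6+2-6=2; pred: 58+6-11=53
Step 8: prey: 2+0-2=0; pred: 53+2-10=45
Step 9: prey: 0+0-0=0; pred: 45+0-9=36
Step 10: prey: 0+0-0=0; pred: 36+0-7=29
Step 11: prey: 0+0-0=0; pred: 29+0-5=24
Step 12: prey: 0+0-0=0; pred: 24+0-4=20
Max prey = 31 at step 3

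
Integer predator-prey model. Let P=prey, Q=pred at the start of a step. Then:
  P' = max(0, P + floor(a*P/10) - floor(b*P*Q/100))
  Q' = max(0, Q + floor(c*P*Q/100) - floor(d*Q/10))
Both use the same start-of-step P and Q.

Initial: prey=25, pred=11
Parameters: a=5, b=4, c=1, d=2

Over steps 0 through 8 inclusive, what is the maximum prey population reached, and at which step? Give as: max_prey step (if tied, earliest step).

Step 1: prey: 25+12-11=26; pred: 11+2-2=11
Step 2: prey: 26+13-11=28; pred: 11+2-2=11
Step 3: prey: 28+14-12=30; pred: 11+3-2=12
Step 4: prey: 30+15-14=31; pred: 12+3-2=13
Step 5: prey: 31+15-16=30; pred: 13+4-2=15
Step 6: prey: 30+15-18=27; pred: 15+4-3=16
Step 7: prey: 27+13-17=23; pred: 16+4-3=17
Step 8: prey: 23+11-15=19; pred: 17+3-3=17
Max prey = 31 at step 4

Answer: 31 4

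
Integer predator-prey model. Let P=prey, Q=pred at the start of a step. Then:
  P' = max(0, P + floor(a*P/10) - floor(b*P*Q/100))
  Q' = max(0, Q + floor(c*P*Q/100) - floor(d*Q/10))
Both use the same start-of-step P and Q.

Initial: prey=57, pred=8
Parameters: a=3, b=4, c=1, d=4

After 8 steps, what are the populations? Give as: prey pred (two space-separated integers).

Answer: 20 7

Derivation:
Step 1: prey: 57+17-18=56; pred: 8+4-3=9
Step 2: prey: 56+16-20=52; pred: 9+5-3=11
Step 3: prey: 52+15-22=45; pred: 11+5-4=12
Step 4: prey: 45+13-21=37; pred: 12+5-4=13
Step 5: prey: 37+11-19=29; pred: 13+4-5=12
Step 6: prey: 29+8-13=24; pred: 12+3-4=11
Step 7: prey: 24+7-10=21; pred: 11+2-4=9
Step 8: prey: 21+6-7=20; pred: 9+1-3=7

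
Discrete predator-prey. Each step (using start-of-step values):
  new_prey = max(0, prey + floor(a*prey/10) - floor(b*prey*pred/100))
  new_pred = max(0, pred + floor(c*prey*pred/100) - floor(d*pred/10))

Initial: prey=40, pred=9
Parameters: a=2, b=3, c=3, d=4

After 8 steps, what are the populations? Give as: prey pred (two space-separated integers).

Answer: 0 6

Derivation:
Step 1: prey: 40+8-10=38; pred: 9+10-3=16
Step 2: prey: 38+7-18=27; pred: 16+18-6=28
Step 3: prey: 27+5-22=10; pred: 28+22-11=39
Step 4: prey: 10+2-11=1; pred: 39+11-15=35
Step 5: prey: 1+0-1=0; pred: 35+1-14=22
Step 6: prey: 0+0-0=0; pred: 22+0-8=14
Step 7: prey: 0+0-0=0; pred: 14+0-5=9
Step 8: prey: 0+0-0=0; pred: 9+0-3=6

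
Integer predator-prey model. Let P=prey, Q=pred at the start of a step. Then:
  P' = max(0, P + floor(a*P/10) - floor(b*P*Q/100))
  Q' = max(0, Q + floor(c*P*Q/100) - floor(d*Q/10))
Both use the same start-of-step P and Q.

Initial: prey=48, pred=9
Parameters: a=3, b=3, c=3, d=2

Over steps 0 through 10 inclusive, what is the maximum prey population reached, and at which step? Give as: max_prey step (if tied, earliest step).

Step 1: prey: 48+14-12=50; pred: 9+12-1=20
Step 2: prey: 50+15-30=35; pred: 20+30-4=46
Step 3: prey: 35+10-48=0; pred: 46+48-9=85
Step 4: prey: 0+0-0=0; pred: 85+0-17=68
Step 5: prey: 0+0-0=0; pred: 68+0-13=55
Step 6: prey: 0+0-0=0; pred: 55+0-11=44
Step 7: prey: 0+0-0=0; pred: 44+0-8=36
Step 8: prey: 0+0-0=0; pred: 36+0-7=29
Step 9: prey: 0+0-0=0; pred: 29+0-5=24
Step 10: prey: 0+0-0=0; pred: 24+0-4=20
Max prey = 50 at step 1

Answer: 50 1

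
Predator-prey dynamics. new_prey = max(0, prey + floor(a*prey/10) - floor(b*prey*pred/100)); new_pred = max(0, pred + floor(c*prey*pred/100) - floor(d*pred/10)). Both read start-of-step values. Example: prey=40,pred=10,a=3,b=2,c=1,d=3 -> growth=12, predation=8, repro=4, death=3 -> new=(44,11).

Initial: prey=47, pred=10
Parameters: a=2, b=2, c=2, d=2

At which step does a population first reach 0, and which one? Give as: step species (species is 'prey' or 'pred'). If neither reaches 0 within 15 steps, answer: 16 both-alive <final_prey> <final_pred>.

Step 1: prey: 47+9-9=47; pred: 10+9-2=17
Step 2: prey: 47+9-15=41; pred: 17+15-3=29
Step 3: prey: 41+8-23=26; pred: 29+23-5=47
Step 4: prey: 26+5-24=7; pred: 47+24-9=62
Step 5: prey: 7+1-8=0; pred: 62+8-12=58
First extinction: prey at step 5

Answer: 5 prey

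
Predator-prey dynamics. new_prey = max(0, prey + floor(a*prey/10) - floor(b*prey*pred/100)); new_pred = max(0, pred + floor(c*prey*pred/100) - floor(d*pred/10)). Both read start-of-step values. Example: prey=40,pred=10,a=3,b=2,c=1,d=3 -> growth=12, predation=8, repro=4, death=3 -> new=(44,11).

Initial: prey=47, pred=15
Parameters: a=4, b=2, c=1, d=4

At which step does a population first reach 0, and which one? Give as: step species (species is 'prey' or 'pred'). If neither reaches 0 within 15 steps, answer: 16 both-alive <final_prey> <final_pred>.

Step 1: prey: 47+18-14=51; pred: 15+7-6=16
Step 2: prey: 51+20-16=55; pred: 16+8-6=18
Step 3: prey: 55+22-19=58; pred: 18+9-7=20
Step 4: prey: 58+23-23=58; pred: 20+11-8=23
Step 5: prey: 58+23-26=55; pred: 23+13-9=27
Step 6: prey: 55+22-29=48; pred: 27+14-10=31
Step 7: prey: 48+19-29=38; pred: 31+14-12=33
Step 8: prey: 38+15-25=28; pred: 33+12-13=32
Step 9: prey: 28+11-17=22; pred: 32+8-12=28
Step 10: prey: 22+8-12=18; pred: 28+6-11=23
Step 11: prey: 18+7-8=17; pred: 23+4-9=18
Step 12: prey: 17+6-6=17; pred: 18+3-7=14
Step 13: prey: 17+6-4=19; pred: 14+2-5=11
Step 14: prey: 19+7-4=22; pred: 11+2-4=9
Step 15: prey: 22+8-3=27; pred: 9+1-3=7
No extinction within 15 steps

Answer: 16 both-alive 27 7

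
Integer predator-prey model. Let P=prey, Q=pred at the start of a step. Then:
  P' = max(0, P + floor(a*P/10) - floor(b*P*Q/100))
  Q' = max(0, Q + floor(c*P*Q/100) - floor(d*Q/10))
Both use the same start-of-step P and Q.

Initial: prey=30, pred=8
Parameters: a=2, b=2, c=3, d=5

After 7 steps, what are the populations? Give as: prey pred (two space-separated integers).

Step 1: prey: 30+6-4=32; pred: 8+7-4=11
Step 2: prey: 32+6-7=31; pred: 11+10-5=16
Step 3: prey: 31+6-9=28; pred: 16+14-8=22
Step 4: prey: 28+5-12=21; pred: 22+18-11=29
Step 5: prey: 21+4-12=13; pred: 29+18-14=33
Step 6: prey: 13+2-8=7; pred: 33+12-16=29
Step 7: prey: 7+1-4=4; pred: 29+6-14=21

Answer: 4 21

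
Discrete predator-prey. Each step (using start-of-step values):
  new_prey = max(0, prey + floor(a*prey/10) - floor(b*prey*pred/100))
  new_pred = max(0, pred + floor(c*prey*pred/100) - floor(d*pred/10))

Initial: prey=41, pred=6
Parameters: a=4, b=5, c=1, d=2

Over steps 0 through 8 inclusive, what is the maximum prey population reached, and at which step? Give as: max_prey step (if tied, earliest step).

Step 1: prey: 41+16-12=45; pred: 6+2-1=7
Step 2: prey: 45+18-15=48; pred: 7+3-1=9
Step 3: prey: 48+19-21=46; pred: 9+4-1=12
Step 4: prey: 46+18-27=37; pred: 12+5-2=15
Step 5: prey: 37+14-27=24; pred: 15+5-3=17
Step 6: prey: 24+9-20=13; pred: 17+4-3=18
Step 7: prey: 13+5-11=7; pred: 18+2-3=17
Step 8: prey: 7+2-5=4; pred: 17+1-3=15
Max prey = 48 at step 2

Answer: 48 2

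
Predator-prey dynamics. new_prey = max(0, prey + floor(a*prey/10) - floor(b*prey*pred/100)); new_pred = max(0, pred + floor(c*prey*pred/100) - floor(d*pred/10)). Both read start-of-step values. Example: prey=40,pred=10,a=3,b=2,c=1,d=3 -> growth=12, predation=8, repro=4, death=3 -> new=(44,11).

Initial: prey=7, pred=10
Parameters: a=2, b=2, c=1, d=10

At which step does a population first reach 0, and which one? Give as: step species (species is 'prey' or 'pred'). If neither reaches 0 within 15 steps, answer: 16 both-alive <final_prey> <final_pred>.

Step 1: prey: 7+1-1=7; pred: 10+0-10=0
First extinction: pred at step 1

Answer: 1 pred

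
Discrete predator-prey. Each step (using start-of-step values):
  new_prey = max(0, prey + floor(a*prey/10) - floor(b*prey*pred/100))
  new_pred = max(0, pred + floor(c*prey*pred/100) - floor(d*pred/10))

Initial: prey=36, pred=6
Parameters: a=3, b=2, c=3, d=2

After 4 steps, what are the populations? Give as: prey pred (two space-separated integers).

Answer: 14 92

Derivation:
Step 1: prey: 36+10-4=42; pred: 6+6-1=11
Step 2: prey: 42+12-9=45; pred: 11+13-2=22
Step 3: prey: 45+13-19=39; pred: 22+29-4=47
Step 4: prey: 39+11-36=14; pred: 47+54-9=92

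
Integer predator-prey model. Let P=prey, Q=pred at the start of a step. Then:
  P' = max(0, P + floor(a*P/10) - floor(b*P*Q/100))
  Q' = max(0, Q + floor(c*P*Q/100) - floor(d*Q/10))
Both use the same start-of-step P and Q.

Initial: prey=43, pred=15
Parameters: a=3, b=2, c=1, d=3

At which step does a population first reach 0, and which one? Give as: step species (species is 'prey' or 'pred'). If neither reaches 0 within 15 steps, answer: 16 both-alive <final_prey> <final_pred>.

Answer: 16 both-alive 25 8

Derivation:
Step 1: prey: 43+12-12=43; pred: 15+6-4=17
Step 2: prey: 43+12-14=41; pred: 17+7-5=19
Step 3: prey: 41+12-15=38; pred: 19+7-5=21
Step 4: prey: 38+11-15=34; pred: 21+7-6=22
Step 5: prey: 34+10-14=30; pred: 22+7-6=23
Step 6: prey: 30+9-13=26; pred: 23+6-6=23
Step 7: prey: 26+7-11=22; pred: 23+5-6=22
Step 8: prey: 22+6-9=19; pred: 22+4-6=20
Step 9: prey: 19+5-7=17; pred: 20+3-6=17
Step 10: prey: 17+5-5=17; pred: 17+2-5=14
Step 11: prey: 17+5-4=18; pred: 14+2-4=12
Step 12: prey: 18+5-4=19; pred: 12+2-3=11
Step 13: prey: 19+5-4=20; pred: 11+2-3=10
Step 14: prey: 20+6-4=22; pred: 10+2-3=9
Step 15: prey: 22+6-3=25; pred: 9+1-2=8
No extinction within 15 steps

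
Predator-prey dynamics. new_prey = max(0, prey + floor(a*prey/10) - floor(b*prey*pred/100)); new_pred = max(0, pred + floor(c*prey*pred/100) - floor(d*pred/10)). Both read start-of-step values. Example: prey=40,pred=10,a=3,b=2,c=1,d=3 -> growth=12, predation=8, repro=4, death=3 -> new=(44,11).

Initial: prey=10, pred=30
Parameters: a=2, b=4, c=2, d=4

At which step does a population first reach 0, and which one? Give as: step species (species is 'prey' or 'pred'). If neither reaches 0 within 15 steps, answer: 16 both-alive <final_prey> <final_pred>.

Answer: 1 prey

Derivation:
Step 1: prey: 10+2-12=0; pred: 30+6-12=24
First extinction: prey at step 1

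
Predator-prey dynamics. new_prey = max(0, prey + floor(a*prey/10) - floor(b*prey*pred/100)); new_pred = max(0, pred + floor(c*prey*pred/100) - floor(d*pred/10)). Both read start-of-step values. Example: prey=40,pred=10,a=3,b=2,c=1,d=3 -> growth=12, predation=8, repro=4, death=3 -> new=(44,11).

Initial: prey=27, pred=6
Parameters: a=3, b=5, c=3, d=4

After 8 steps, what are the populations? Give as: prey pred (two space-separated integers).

Step 1: prey: 27+8-8=27; pred: 6+4-2=8
Step 2: prey: 27+8-10=25; pred: 8+6-3=11
Step 3: prey: 25+7-13=19; pred: 11+8-4=15
Step 4: prey: 19+5-14=10; pred: 15+8-6=17
Step 5: prey: 10+3-8=5; pred: 17+5-6=16
Step 6: prey: 5+1-4=2; pred: 16+2-6=12
Step 7: prey: 2+0-1=1; pred: 12+0-4=8
Step 8: prey: 1+0-0=1; pred: 8+0-3=5

Answer: 1 5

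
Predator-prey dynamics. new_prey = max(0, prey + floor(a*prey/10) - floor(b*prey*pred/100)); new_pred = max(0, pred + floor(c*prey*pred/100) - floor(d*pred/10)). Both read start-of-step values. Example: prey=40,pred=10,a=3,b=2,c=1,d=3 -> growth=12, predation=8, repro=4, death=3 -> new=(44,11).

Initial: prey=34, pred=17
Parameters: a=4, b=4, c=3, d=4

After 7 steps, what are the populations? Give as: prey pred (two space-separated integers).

Answer: 0 5

Derivation:
Step 1: prey: 34+13-23=24; pred: 17+17-6=28
Step 2: prey: 24+9-26=7; pred: 28+20-11=37
Step 3: prey: 7+2-10=0; pred: 37+7-14=30
Step 4: prey: 0+0-0=0; pred: 30+0-12=18
Step 5: prey: 0+0-0=0; pred: 18+0-7=11
Step 6: prey: 0+0-0=0; pred: 11+0-4=7
Step 7: prey: 0+0-0=0; pred: 7+0-2=5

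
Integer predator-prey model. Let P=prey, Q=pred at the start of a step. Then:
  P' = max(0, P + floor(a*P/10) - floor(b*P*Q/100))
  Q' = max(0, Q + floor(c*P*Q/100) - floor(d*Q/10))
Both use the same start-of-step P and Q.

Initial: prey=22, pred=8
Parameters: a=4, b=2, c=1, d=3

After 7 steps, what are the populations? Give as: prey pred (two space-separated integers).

Step 1: prey: 22+8-3=27; pred: 8+1-2=7
Step 2: prey: 27+10-3=34; pred: 7+1-2=6
Step 3: prey: 34+13-4=43; pred: 6+2-1=7
Step 4: prey: 43+17-6=54; pred: 7+3-2=8
Step 5: prey: 54+21-8=67; pred: 8+4-2=10
Step 6: prey: 67+26-13=80; pred: 10+6-3=13
Step 7: prey: 80+32-20=92; pred: 13+10-3=20

Answer: 92 20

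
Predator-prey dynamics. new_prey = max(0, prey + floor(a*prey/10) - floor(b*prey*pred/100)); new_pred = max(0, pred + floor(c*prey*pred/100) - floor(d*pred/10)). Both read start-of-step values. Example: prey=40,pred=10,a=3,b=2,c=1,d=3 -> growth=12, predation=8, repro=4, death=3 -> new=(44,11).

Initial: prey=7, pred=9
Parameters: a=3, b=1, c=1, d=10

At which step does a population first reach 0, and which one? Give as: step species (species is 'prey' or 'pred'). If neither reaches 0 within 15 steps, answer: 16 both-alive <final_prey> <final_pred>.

Answer: 1 pred

Derivation:
Step 1: prey: 7+2-0=9; pred: 9+0-9=0
First extinction: pred at step 1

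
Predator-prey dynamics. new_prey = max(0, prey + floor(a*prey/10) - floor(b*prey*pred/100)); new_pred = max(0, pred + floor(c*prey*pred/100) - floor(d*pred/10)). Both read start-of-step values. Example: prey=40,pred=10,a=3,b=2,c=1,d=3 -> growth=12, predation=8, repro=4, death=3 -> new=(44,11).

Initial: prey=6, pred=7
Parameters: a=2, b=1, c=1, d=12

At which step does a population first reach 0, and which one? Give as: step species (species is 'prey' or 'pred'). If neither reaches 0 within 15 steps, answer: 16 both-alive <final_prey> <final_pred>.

Step 1: prey: 6+1-0=7; pred: 7+0-8=0
First extinction: pred at step 1

Answer: 1 pred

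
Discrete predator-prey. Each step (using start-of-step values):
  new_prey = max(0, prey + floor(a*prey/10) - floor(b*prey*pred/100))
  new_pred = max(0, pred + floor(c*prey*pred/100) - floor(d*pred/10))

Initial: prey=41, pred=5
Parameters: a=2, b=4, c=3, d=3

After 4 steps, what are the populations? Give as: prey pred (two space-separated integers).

Step 1: prey: 41+8-8=41; pred: 5+6-1=10
Step 2: prey: 41+8-16=33; pred: 10+12-3=19
Step 3: prey: 33+6-25=14; pred: 19+18-5=32
Step 4: prey: 14+2-17=0; pred: 32+13-9=36

Answer: 0 36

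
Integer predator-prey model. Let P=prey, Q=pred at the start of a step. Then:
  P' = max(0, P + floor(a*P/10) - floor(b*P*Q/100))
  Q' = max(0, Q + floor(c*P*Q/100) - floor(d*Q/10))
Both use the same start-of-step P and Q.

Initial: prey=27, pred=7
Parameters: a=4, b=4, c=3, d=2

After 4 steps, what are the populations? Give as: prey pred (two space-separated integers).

Step 1: prey: 27+10-7=30; pred: 7+5-1=11
Step 2: prey: 30+12-13=29; pred: 11+9-2=18
Step 3: prey: 29+11-20=20; pred: 18+15-3=30
Step 4: prey: 20+8-24=4; pred: 30+18-6=42

Answer: 4 42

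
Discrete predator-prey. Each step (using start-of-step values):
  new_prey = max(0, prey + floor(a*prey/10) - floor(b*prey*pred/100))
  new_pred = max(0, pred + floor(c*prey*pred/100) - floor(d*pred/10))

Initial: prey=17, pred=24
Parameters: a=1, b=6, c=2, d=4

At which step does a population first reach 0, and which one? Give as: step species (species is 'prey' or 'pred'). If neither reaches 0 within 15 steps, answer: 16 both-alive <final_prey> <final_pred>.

Step 1: prey: 17+1-24=0; pred: 24+8-9=23
First extinction: prey at step 1

Answer: 1 prey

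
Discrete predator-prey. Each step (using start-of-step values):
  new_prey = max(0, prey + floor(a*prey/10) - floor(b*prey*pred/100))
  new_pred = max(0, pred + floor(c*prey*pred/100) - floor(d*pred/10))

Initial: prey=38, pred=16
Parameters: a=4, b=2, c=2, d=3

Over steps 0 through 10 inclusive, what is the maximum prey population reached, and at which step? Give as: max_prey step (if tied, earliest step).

Step 1: prey: 38+15-12=41; pred: 16+12-4=24
Step 2: prey: 41+16-19=38; pred: 24+19-7=36
Step 3: prey: 38+15-27=26; pred: 36+27-10=53
Step 4: prey: 26+10-27=9; pred: 53+27-15=65
Step 5: prey: 9+3-11=1; pred: 65+11-19=57
Step 6: prey: 1+0-1=0; pred: 57+1-17=41
Step 7: prey: 0+0-0=0; pred: 41+0-12=29
Step 8: prey: 0+0-0=0; pred: 29+0-8=21
Step 9: prey: 0+0-0=0; pred: 21+0-6=15
Step 10: prey: 0+0-0=0; pred: 15+0-4=11
Max prey = 41 at step 1

Answer: 41 1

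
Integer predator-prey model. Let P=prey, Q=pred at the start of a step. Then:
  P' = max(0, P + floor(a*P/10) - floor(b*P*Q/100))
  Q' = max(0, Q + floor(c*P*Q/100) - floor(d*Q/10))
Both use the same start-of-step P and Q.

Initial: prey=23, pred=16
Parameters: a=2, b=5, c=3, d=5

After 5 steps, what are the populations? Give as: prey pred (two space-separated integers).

Step 1: prey: 23+4-18=9; pred: 16+11-8=19
Step 2: prey: 9+1-8=2; pred: 19+5-9=15
Step 3: prey: 2+0-1=1; pred: 15+0-7=8
Step 4: prey: 1+0-0=1; pred: 8+0-4=4
Step 5: prey: 1+0-0=1; pred: 4+0-2=2

Answer: 1 2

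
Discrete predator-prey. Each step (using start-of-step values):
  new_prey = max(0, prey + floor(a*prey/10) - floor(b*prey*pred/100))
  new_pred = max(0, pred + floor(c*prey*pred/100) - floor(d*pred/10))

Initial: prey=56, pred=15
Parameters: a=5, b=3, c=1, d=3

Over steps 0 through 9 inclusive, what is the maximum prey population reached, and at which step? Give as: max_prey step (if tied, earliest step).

Step 1: prey: 56+28-25=59; pred: 15+8-4=19
Step 2: prey: 59+29-33=55; pred: 19+11-5=25
Step 3: prey: 55+27-41=41; pred: 25+13-7=31
Step 4: prey: 41+20-38=23; pred: 31+12-9=34
Step 5: prey: 23+11-23=11; pred: 34+7-10=31
Step 6: prey: 11+5-10=6; pred: 31+3-9=25
Step 7: prey: 6+3-4=5; pred: 25+1-7=19
Step 8: prey: 5+2-2=5; pred: 19+0-5=14
Step 9: prey: 5+2-2=5; pred: 14+0-4=10
Max prey = 59 at step 1

Answer: 59 1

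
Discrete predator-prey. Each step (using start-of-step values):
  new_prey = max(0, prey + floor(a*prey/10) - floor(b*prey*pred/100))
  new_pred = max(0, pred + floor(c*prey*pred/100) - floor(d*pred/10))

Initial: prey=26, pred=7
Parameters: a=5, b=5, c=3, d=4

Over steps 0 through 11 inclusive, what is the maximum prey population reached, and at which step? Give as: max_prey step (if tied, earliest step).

Step 1: prey: 26+13-9=30; pred: 7+5-2=10
Step 2: prey: 30+15-15=30; pred: 10+9-4=15
Step 3: prey: 30+15-22=23; pred: 15+13-6=22
Step 4: prey: 23+11-25=9; pred: 22+15-8=29
Step 5: prey: 9+4-13=0; pred: 29+7-11=25
Step 6: prey: 0+0-0=0; pred: 25+0-10=15
Step 7: prey: 0+0-0=0; pred: 15+0-6=9
Step 8: prey: 0+0-0=0; pred: 9+0-3=6
Step 9: prey: 0+0-0=0; pred: 6+0-2=4
Step 10: prey: 0+0-0=0; pred: 4+0-1=3
Step 11: prey: 0+0-0=0; pred: 3+0-1=2
Max prey = 30 at step 1

Answer: 30 1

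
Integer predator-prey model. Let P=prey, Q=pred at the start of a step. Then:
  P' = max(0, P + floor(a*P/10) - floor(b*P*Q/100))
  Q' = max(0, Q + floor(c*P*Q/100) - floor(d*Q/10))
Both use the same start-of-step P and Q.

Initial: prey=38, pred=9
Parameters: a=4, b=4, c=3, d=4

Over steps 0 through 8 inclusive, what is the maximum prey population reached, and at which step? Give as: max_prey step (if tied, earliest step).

Answer: 40 1

Derivation:
Step 1: prey: 38+15-13=40; pred: 9+10-3=16
Step 2: prey: 40+16-25=31; pred: 16+19-6=29
Step 3: prey: 31+12-35=8; pred: 29+26-11=44
Step 4: prey: 8+3-14=0; pred: 44+10-17=37
Step 5: prey: 0+0-0=0; pred: 37+0-14=23
Step 6: prey: 0+0-0=0; pred: 23+0-9=14
Step 7: prey: 0+0-0=0; pred: 14+0-5=9
Step 8: prey: 0+0-0=0; pred: 9+0-3=6
Max prey = 40 at step 1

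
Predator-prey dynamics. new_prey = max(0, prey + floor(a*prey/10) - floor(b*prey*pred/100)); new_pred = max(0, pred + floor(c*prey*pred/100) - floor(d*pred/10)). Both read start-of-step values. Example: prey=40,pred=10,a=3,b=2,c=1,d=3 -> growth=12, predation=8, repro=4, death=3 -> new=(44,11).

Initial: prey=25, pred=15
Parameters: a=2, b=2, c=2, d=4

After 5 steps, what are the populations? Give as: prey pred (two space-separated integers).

Step 1: prey: 25+5-7=23; pred: 15+7-6=16
Step 2: prey: 23+4-7=20; pred: 16+7-6=17
Step 3: prey: 20+4-6=18; pred: 17+6-6=17
Step 4: prey: 18+3-6=15; pred: 17+6-6=17
Step 5: prey: 15+3-5=13; pred: 17+5-6=16

Answer: 13 16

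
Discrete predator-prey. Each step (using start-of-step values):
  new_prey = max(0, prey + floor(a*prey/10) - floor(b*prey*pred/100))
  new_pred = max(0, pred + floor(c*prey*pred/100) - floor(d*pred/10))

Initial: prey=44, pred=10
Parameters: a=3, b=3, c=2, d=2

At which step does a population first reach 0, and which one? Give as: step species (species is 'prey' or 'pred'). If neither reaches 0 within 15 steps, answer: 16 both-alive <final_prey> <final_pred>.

Answer: 5 prey

Derivation:
Step 1: prey: 44+13-13=44; pred: 10+8-2=16
Step 2: prey: 44+13-21=36; pred: 16+14-3=27
Step 3: prey: 36+10-29=17; pred: 27+19-5=41
Step 4: prey: 17+5-20=2; pred: 41+13-8=46
Step 5: prey: 2+0-2=0; pred: 46+1-9=38
First extinction: prey at step 5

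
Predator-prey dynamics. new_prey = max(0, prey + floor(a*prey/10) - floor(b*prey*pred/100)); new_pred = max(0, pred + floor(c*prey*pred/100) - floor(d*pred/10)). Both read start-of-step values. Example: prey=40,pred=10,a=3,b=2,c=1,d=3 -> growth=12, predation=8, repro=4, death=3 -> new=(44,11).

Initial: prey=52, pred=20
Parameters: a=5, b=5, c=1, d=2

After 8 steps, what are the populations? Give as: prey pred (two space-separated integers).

Answer: 0 9

Derivation:
Step 1: prey: 52+26-52=26; pred: 20+10-4=26
Step 2: prey: 26+13-33=6; pred: 26+6-5=27
Step 3: prey: 6+3-8=1; pred: 27+1-5=23
Step 4: prey: 1+0-1=0; pred: 23+0-4=19
Step 5: prey: 0+0-0=0; pred: 19+0-3=16
Step 6: prey: 0+0-0=0; pred: 16+0-3=13
Step 7: prey: 0+0-0=0; pred: 13+0-2=11
Step 8: prey: 0+0-0=0; pred: 11+0-2=9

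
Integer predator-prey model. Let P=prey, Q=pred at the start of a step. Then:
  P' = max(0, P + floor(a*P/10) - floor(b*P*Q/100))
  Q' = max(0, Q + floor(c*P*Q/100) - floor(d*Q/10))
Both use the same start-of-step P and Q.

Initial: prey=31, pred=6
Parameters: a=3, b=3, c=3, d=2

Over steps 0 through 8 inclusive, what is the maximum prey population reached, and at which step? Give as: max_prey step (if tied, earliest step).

Answer: 35 1

Derivation:
Step 1: prey: 31+9-5=35; pred: 6+5-1=10
Step 2: prey: 35+10-10=35; pred: 10+10-2=18
Step 3: prey: 35+10-18=27; pred: 18+18-3=33
Step 4: prey: 27+8-26=9; pred: 33+26-6=53
Step 5: prey: 9+2-14=0; pred: 53+14-10=57
Step 6: prey: 0+0-0=0; pred: 57+0-11=46
Step 7: prey: 0+0-0=0; pred: 46+0-9=37
Step 8: prey: 0+0-0=0; pred: 37+0-7=30
Max prey = 35 at step 1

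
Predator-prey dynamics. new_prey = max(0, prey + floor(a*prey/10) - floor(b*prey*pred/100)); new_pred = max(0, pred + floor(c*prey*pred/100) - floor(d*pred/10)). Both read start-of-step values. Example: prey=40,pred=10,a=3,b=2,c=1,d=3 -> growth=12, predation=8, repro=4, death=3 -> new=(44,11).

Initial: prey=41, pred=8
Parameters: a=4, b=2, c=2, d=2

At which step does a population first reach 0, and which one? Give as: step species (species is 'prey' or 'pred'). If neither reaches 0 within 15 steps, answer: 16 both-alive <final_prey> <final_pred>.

Answer: 5 prey

Derivation:
Step 1: prey: 41+16-6=51; pred: 8+6-1=13
Step 2: prey: 51+20-13=58; pred: 13+13-2=24
Step 3: prey: 58+23-27=54; pred: 24+27-4=47
Step 4: prey: 54+21-50=25; pred: 47+50-9=88
Step 5: prey: 25+10-44=0; pred: 88+44-17=115
First extinction: prey at step 5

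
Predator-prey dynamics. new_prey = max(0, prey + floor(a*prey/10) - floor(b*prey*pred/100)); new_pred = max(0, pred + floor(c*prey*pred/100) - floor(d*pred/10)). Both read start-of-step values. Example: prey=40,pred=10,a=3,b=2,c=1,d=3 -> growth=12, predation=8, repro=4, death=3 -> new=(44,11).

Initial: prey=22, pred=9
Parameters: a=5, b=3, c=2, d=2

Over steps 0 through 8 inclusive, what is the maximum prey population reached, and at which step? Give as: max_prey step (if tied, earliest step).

Answer: 35 3

Derivation:
Step 1: prey: 22+11-5=28; pred: 9+3-1=11
Step 2: prey: 28+14-9=33; pred: 11+6-2=15
Step 3: prey: 33+16-14=35; pred: 15+9-3=21
Step 4: prey: 35+17-22=30; pred: 21+14-4=31
Step 5: prey: 30+15-27=18; pred: 31+18-6=43
Step 6: prey: 18+9-23=4; pred: 43+15-8=50
Step 7: prey: 4+2-6=0; pred: 50+4-10=44
Step 8: prey: 0+0-0=0; pred: 44+0-8=36
Max prey = 35 at step 3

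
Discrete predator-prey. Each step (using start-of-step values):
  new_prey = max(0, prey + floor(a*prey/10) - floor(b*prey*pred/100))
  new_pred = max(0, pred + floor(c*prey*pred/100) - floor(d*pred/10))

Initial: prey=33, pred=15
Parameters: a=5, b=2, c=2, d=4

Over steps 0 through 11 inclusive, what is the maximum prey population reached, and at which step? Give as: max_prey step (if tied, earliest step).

Step 1: prey: 33+16-9=40; pred: 15+9-6=18
Step 2: prey: 40+20-14=46; pred: 18+14-7=25
Step 3: prey: 46+23-23=46; pred: 25+23-10=38
Step 4: prey: 46+23-34=35; pred: 38+34-15=57
Step 5: prey: 35+17-39=13; pred: 57+39-22=74
Step 6: prey: 13+6-19=0; pred: 74+19-29=64
Step 7: prey: 0+0-0=0; pred: 64+0-25=39
Step 8: prey: 0+0-0=0; pred: 39+0-15=24
Step 9: prey: 0+0-0=0; pred: 24+0-9=15
Step 10: prey: 0+0-0=0; pred: 15+0-6=9
Step 11: prey: 0+0-0=0; pred: 9+0-3=6
Max prey = 46 at step 2

Answer: 46 2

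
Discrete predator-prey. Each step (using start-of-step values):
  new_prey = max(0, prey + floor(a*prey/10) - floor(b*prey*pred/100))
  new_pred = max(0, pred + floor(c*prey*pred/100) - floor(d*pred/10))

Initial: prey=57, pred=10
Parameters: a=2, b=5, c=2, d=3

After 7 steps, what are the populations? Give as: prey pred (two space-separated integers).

Answer: 0 7

Derivation:
Step 1: prey: 57+11-28=40; pred: 10+11-3=18
Step 2: prey: 40+8-36=12; pred: 18+14-5=27
Step 3: prey: 12+2-16=0; pred: 27+6-8=25
Step 4: prey: 0+0-0=0; pred: 25+0-7=18
Step 5: prey: 0+0-0=0; pred: 18+0-5=13
Step 6: prey: 0+0-0=0; pred: 13+0-3=10
Step 7: prey: 0+0-0=0; pred: 10+0-3=7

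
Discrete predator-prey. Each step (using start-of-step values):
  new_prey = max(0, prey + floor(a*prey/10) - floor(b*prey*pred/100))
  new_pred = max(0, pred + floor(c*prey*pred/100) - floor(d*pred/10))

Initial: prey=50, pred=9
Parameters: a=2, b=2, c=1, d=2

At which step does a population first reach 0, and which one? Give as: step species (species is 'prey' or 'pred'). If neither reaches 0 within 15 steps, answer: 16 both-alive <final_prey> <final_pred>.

Answer: 16 both-alive 3 7

Derivation:
Step 1: prey: 50+10-9=51; pred: 9+4-1=12
Step 2: prey: 51+10-12=49; pred: 12+6-2=16
Step 3: prey: 49+9-15=43; pred: 16+7-3=20
Step 4: prey: 43+8-17=34; pred: 20+8-4=24
Step 5: prey: 34+6-16=24; pred: 24+8-4=28
Step 6: prey: 24+4-13=15; pred: 28+6-5=29
Step 7: prey: 15+3-8=10; pred: 29+4-5=28
Step 8: prey: 10+2-5=7; pred: 28+2-5=25
Step 9: prey: 7+1-3=5; pred: 25+1-5=21
Step 10: prey: 5+1-2=4; pred: 21+1-4=18
Step 11: prey: 4+0-1=3; pred: 18+0-3=15
Step 12: prey: 3+0-0=3; pred: 15+0-3=12
Step 13: prey: 3+0-0=3; pred: 12+0-2=10
Step 14: prey: 3+0-0=3; pred: 10+0-2=8
Step 15: prey: 3+0-0=3; pred: 8+0-1=7
No extinction within 15 steps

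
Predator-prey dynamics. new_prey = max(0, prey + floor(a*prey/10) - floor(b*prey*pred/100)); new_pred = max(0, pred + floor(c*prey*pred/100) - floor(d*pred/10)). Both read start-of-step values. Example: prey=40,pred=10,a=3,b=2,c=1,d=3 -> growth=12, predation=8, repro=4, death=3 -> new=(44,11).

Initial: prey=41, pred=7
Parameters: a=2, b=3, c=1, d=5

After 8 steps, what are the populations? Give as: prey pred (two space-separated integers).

Answer: 56 5

Derivation:
Step 1: prey: 41+8-8=41; pred: 7+2-3=6
Step 2: prey: 41+8-7=42; pred: 6+2-3=5
Step 3: prey: 42+8-6=44; pred: 5+2-2=5
Step 4: prey: 44+8-6=46; pred: 5+2-2=5
Step 5: prey: 46+9-6=49; pred: 5+2-2=5
Step 6: prey: 49+9-7=51; pred: 5+2-2=5
Step 7: prey: 51+10-7=54; pred: 5+2-2=5
Step 8: prey: 54+10-8=56; pred: 5+2-2=5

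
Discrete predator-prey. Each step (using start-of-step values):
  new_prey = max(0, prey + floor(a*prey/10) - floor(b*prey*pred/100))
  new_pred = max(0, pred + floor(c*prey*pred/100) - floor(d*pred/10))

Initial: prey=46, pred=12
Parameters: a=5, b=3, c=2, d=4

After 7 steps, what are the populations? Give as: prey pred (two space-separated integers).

Step 1: prey: 46+23-16=53; pred: 12+11-4=19
Step 2: prey: 53+26-30=49; pred: 19+20-7=32
Step 3: prey: 49+24-47=26; pred: 32+31-12=51
Step 4: prey: 26+13-39=0; pred: 51+26-20=57
Step 5: prey: 0+0-0=0; pred: 57+0-22=35
Step 6: prey: 0+0-0=0; pred: 35+0-14=21
Step 7: prey: 0+0-0=0; pred: 21+0-8=13

Answer: 0 13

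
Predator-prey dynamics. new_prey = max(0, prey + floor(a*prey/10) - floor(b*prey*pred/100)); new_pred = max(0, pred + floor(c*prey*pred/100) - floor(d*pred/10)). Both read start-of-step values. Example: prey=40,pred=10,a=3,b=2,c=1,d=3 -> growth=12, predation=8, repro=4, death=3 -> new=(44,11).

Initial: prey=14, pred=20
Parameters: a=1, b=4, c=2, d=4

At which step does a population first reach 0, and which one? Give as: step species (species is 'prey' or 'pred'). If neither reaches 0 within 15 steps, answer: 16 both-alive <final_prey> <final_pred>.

Answer: 16 both-alive 2 2

Derivation:
Step 1: prey: 14+1-11=4; pred: 20+5-8=17
Step 2: prey: 4+0-2=2; pred: 17+1-6=12
Step 3: prey: 2+0-0=2; pred: 12+0-4=8
Step 4: prey: 2+0-0=2; pred: 8+0-3=5
Step 5: prey: 2+0-0=2; pred: 5+0-2=3
Step 6: prey: 2+0-0=2; pred: 3+0-1=2
Step 7: prey: 2+0-0=2; pred: 2+0-0=2
Steps 8-15: state stable at prey=2, pred=2 (no change)
No extinction within 15 steps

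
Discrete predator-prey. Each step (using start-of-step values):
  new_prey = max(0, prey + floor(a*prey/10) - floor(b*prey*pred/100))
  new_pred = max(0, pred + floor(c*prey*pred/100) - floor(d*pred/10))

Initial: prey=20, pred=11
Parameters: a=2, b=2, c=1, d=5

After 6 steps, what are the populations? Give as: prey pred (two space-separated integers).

Answer: 36 1

Derivation:
Step 1: prey: 20+4-4=20; pred: 11+2-5=8
Step 2: prey: 20+4-3=21; pred: 8+1-4=5
Step 3: prey: 21+4-2=23; pred: 5+1-2=4
Step 4: prey: 23+4-1=26; pred: 4+0-2=2
Step 5: prey: 26+5-1=30; pred: 2+0-1=1
Step 6: prey: 30+6-0=36; pred: 1+0-0=1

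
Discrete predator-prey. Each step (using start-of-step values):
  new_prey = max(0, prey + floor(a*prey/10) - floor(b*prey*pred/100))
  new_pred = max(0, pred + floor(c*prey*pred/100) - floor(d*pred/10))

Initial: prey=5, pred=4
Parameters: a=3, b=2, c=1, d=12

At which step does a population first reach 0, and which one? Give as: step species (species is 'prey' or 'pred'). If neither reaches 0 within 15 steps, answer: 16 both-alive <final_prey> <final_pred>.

Answer: 1 pred

Derivation:
Step 1: prey: 5+1-0=6; pred: 4+0-4=0
First extinction: pred at step 1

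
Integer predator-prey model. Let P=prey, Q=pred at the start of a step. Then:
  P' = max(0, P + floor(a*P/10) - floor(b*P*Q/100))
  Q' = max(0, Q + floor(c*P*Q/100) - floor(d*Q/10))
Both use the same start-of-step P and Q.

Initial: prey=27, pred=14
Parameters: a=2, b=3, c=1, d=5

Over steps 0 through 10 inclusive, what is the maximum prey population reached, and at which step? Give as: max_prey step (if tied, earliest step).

Step 1: prey: 27+5-11=21; pred: 14+3-7=10
Step 2: prey: 21+4-6=19; pred: 10+2-5=7
Step 3: prey: 19+3-3=19; pred: 7+1-3=5
Step 4: prey: 19+3-2=20; pred: 5+0-2=3
Step 5: prey: 20+4-1=23; pred: 3+0-1=2
Step 6: prey: 23+4-1=26; pred: 2+0-1=1
Step 7: prey: 26+5-0=31; pred: 1+0-0=1
Step 8: prey: 31+6-0=37; pred: 1+0-0=1
Step 9: prey: 37+7-1=43; pred: 1+0-0=1
Step 10: prey: 43+8-1=50; pred: 1+0-0=1
Max prey = 50 at step 10

Answer: 50 10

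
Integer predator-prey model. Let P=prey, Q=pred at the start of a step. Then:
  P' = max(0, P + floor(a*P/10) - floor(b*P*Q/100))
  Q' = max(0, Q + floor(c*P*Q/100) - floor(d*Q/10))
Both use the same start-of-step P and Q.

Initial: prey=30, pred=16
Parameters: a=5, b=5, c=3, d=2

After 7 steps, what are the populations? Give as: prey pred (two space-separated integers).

Answer: 0 16

Derivation:
Step 1: prey: 30+15-24=21; pred: 16+14-3=27
Step 2: prey: 21+10-28=3; pred: 27+17-5=39
Step 3: prey: 3+1-5=0; pred: 39+3-7=35
Step 4: prey: 0+0-0=0; pred: 35+0-7=28
Step 5: prey: 0+0-0=0; pred: 28+0-5=23
Step 6: prey: 0+0-0=0; pred: 23+0-4=19
Step 7: prey: 0+0-0=0; pred: 19+0-3=16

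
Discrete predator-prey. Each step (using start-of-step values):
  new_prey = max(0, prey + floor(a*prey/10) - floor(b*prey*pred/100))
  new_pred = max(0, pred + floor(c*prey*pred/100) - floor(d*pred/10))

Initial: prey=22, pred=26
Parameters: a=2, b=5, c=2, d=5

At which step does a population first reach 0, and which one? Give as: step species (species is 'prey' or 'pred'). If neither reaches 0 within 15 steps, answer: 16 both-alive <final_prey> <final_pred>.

Step 1: prey: 22+4-28=0; pred: 26+11-13=24
First extinction: prey at step 1

Answer: 1 prey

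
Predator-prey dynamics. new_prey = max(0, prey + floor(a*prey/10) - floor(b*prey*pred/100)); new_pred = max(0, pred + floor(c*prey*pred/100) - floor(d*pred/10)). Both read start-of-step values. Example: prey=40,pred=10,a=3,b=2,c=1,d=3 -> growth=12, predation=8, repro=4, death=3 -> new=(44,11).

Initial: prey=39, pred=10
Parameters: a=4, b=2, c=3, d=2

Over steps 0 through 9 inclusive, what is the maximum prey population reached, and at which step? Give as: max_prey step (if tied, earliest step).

Answer: 48 2

Derivation:
Step 1: prey: 39+15-7=47; pred: 10+11-2=19
Step 2: prey: 47+18-17=48; pred: 19+26-3=42
Step 3: prey: 48+19-40=27; pred: 42+60-8=94
Step 4: prey: 27+10-50=0; pred: 94+76-18=152
Step 5: prey: 0+0-0=0; pred: 152+0-30=122
Step 6: prey: 0+0-0=0; pred: 122+0-24=98
Step 7: prey: 0+0-0=0; pred: 98+0-19=79
Step 8: prey: 0+0-0=0; pred: 79+0-15=64
Step 9: prey: 0+0-0=0; pred: 64+0-12=52
Max prey = 48 at step 2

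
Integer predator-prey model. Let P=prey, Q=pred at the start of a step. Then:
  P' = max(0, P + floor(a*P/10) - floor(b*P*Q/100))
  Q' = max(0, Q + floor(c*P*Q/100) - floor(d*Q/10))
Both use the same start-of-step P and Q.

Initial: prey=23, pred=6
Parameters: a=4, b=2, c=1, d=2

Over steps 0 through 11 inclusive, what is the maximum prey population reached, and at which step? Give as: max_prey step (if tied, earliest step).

Step 1: prey: 23+9-2=30; pred: 6+1-1=6
Step 2: prey: 30+12-3=39; pred: 6+1-1=6
Step 3: prey: 39+15-4=50; pred: 6+2-1=7
Step 4: prey: 50+20-7=63; pred: 7+3-1=9
Step 5: prey: 63+25-11=77; pred: 9+5-1=13
Step 6: prey: 77+30-20=87; pred: 13+10-2=21
Step 7: prey: 87+34-36=85; pred: 21+18-4=35
Step 8: prey: 85+34-59=60; pred: 35+29-7=57
Step 9: prey: 60+24-68=16; pred: 57+34-11=80
Step 10: prey: 16+6-25=0; pred: 80+12-16=76
Step 11: prey: 0+0-0=0; pred: 76+0-15=61
Max prey = 87 at step 6

Answer: 87 6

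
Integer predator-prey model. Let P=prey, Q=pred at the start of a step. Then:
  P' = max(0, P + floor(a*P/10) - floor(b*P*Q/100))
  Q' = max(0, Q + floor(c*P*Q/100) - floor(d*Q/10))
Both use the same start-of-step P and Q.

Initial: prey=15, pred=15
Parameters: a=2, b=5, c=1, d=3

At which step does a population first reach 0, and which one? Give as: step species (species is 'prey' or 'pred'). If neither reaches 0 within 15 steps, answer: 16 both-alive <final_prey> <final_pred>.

Answer: 16 both-alive 2 3

Derivation:
Step 1: prey: 15+3-11=7; pred: 15+2-4=13
Step 2: prey: 7+1-4=4; pred: 13+0-3=10
Step 3: prey: 4+0-2=2; pred: 10+0-3=7
Step 4: prey: 2+0-0=2; pred: 7+0-2=5
Step 5: prey: 2+0-0=2; pred: 5+0-1=4
Step 6: prey: 2+0-0=2; pred: 4+0-1=3
Step 7: prey: 2+0-0=2; pred: 3+0-0=3
Steps 8-15: state stable at prey=2, pred=3 (no change)
No extinction within 15 steps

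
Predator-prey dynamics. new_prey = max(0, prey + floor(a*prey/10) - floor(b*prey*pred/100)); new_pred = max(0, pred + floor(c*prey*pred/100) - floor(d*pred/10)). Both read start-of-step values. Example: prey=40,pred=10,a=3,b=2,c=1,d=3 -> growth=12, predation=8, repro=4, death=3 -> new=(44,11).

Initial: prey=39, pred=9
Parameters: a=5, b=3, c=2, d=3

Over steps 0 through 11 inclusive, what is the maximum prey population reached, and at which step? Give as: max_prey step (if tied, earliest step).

Step 1: prey: 39+19-10=48; pred: 9+7-2=14
Step 2: prey: 48+24-20=52; pred: 14+13-4=23
Step 3: prey: 52+26-35=43; pred: 23+23-6=40
Step 4: prey: 43+21-51=13; pred: 40+34-12=62
Step 5: prey: 13+6-24=0; pred: 62+16-18=60
Step 6: prey: 0+0-0=0; pred: 60+0-18=42
Step 7: prey: 0+0-0=0; pred: 42+0-12=30
Step 8: prey: 0+0-0=0; pred: 30+0-9=21
Step 9: prey: 0+0-0=0; pred: 21+0-6=15
Step 10: prey: 0+0-0=0; pred: 15+0-4=11
Step 11: prey: 0+0-0=0; pred: 11+0-3=8
Max prey = 52 at step 2

Answer: 52 2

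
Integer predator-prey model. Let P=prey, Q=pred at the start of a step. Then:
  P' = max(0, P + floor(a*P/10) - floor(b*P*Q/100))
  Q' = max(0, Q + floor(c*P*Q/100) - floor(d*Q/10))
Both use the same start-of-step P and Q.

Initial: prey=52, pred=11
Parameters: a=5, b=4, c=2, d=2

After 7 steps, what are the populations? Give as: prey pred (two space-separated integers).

Answer: 0 26

Derivation:
Step 1: prey: 52+26-22=56; pred: 11+11-2=20
Step 2: prey: 56+28-44=40; pred: 20+22-4=38
Step 3: prey: 40+20-60=0; pred: 38+30-7=61
Step 4: prey: 0+0-0=0; pred: 61+0-12=49
Step 5: prey: 0+0-0=0; pred: 49+0-9=40
Step 6: prey: 0+0-0=0; pred: 40+0-8=32
Step 7: prey: 0+0-0=0; pred: 32+0-6=26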